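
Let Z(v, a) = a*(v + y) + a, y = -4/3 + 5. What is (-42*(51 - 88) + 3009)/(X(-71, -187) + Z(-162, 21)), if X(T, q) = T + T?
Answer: -4563/3446 ≈ -1.3241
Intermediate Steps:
y = 11/3 (y = -4*1/3 + 5 = -4/3 + 5 = 11/3 ≈ 3.6667)
X(T, q) = 2*T
Z(v, a) = a + a*(11/3 + v) (Z(v, a) = a*(v + 11/3) + a = a*(11/3 + v) + a = a + a*(11/3 + v))
(-42*(51 - 88) + 3009)/(X(-71, -187) + Z(-162, 21)) = (-42*(51 - 88) + 3009)/(2*(-71) + (1/3)*21*(14 + 3*(-162))) = (-42*(-37) + 3009)/(-142 + (1/3)*21*(14 - 486)) = (1554 + 3009)/(-142 + (1/3)*21*(-472)) = 4563/(-142 - 3304) = 4563/(-3446) = 4563*(-1/3446) = -4563/3446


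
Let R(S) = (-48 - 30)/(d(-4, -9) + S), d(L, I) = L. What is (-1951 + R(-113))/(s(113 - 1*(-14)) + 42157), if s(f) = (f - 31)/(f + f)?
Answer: -743077/16061961 ≈ -0.046263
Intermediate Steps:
s(f) = (-31 + f)/(2*f) (s(f) = (-31 + f)/((2*f)) = (-31 + f)*(1/(2*f)) = (-31 + f)/(2*f))
R(S) = -78/(-4 + S) (R(S) = (-48 - 30)/(-4 + S) = -78/(-4 + S))
(-1951 + R(-113))/(s(113 - 1*(-14)) + 42157) = (-1951 - 78/(-4 - 113))/((-31 + (113 - 1*(-14)))/(2*(113 - 1*(-14))) + 42157) = (-1951 - 78/(-117))/((-31 + (113 + 14))/(2*(113 + 14)) + 42157) = (-1951 - 78*(-1/117))/((1/2)*(-31 + 127)/127 + 42157) = (-1951 + 2/3)/((1/2)*(1/127)*96 + 42157) = -5851/(3*(48/127 + 42157)) = -5851/(3*5353987/127) = -5851/3*127/5353987 = -743077/16061961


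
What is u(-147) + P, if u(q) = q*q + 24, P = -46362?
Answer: -24729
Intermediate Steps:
u(q) = 24 + q**2 (u(q) = q**2 + 24 = 24 + q**2)
u(-147) + P = (24 + (-147)**2) - 46362 = (24 + 21609) - 46362 = 21633 - 46362 = -24729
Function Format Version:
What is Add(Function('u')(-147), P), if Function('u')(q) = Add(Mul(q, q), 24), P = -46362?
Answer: -24729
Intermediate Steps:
Function('u')(q) = Add(24, Pow(q, 2)) (Function('u')(q) = Add(Pow(q, 2), 24) = Add(24, Pow(q, 2)))
Add(Function('u')(-147), P) = Add(Add(24, Pow(-147, 2)), -46362) = Add(Add(24, 21609), -46362) = Add(21633, -46362) = -24729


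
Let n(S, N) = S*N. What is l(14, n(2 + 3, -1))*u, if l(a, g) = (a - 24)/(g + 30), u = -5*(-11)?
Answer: -22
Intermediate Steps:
n(S, N) = N*S
u = 55
l(a, g) = (-24 + a)/(30 + g)
l(14, n(2 + 3, -1))*u = ((-24 + 14)/(30 - (2 + 3)))*55 = (-10/(30 - 1*5))*55 = (-10/(30 - 5))*55 = (-10/25)*55 = ((1/25)*(-10))*55 = -2/5*55 = -22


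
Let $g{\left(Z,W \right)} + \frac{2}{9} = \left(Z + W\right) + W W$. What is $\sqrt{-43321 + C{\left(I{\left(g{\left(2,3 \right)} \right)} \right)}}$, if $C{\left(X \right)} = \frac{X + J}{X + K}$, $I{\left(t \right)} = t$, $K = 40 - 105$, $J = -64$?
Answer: $\frac{i \sqrt{9206413869}}{461} \approx 208.13 i$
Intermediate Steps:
$K = -65$
$g{\left(Z,W \right)} = - \frac{2}{9} + W + Z + W^{2}$ ($g{\left(Z,W \right)} = - \frac{2}{9} + \left(\left(Z + W\right) + W W\right) = - \frac{2}{9} + \left(\left(W + Z\right) + W^{2}\right) = - \frac{2}{9} + \left(W + Z + W^{2}\right) = - \frac{2}{9} + W + Z + W^{2}$)
$C{\left(X \right)} = \frac{-64 + X}{-65 + X}$ ($C{\left(X \right)} = \frac{X - 64}{X - 65} = \frac{-64 + X}{-65 + X}$)
$\sqrt{-43321 + C{\left(I{\left(g{\left(2,3 \right)} \right)} \right)}} = \sqrt{-43321 + \frac{-64 + \left(- \frac{2}{9} + 3 + 2 + 3^{2}\right)}{-65 + \left(- \frac{2}{9} + 3 + 2 + 3^{2}\right)}} = \sqrt{-43321 + \frac{-64 + \left(- \frac{2}{9} + 3 + 2 + 9\right)}{-65 + \left(- \frac{2}{9} + 3 + 2 + 9\right)}} = \sqrt{-43321 + \frac{-64 + \frac{124}{9}}{-65 + \frac{124}{9}}} = \sqrt{-43321 + \frac{1}{- \frac{461}{9}} \left(- \frac{452}{9}\right)} = \sqrt{-43321 - - \frac{452}{461}} = \sqrt{-43321 + \frac{452}{461}} = \sqrt{- \frac{19970529}{461}} = \frac{i \sqrt{9206413869}}{461}$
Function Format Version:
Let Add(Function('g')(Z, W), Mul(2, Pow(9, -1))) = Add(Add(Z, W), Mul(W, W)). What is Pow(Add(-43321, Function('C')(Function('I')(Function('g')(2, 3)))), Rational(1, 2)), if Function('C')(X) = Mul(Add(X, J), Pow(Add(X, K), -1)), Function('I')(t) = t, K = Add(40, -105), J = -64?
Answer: Mul(Rational(1, 461), I, Pow(9206413869, Rational(1, 2))) ≈ Mul(208.13, I)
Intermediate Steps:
K = -65
Function('g')(Z, W) = Add(Rational(-2, 9), W, Z, Pow(W, 2)) (Function('g')(Z, W) = Add(Rational(-2, 9), Add(Add(Z, W), Mul(W, W))) = Add(Rational(-2, 9), Add(Add(W, Z), Pow(W, 2))) = Add(Rational(-2, 9), Add(W, Z, Pow(W, 2))) = Add(Rational(-2, 9), W, Z, Pow(W, 2)))
Function('C')(X) = Mul(Pow(Add(-65, X), -1), Add(-64, X)) (Function('C')(X) = Mul(Add(X, -64), Pow(Add(X, -65), -1)) = Mul(Add(-64, X), Pow(Add(-65, X), -1)) = Mul(Pow(Add(-65, X), -1), Add(-64, X)))
Pow(Add(-43321, Function('C')(Function('I')(Function('g')(2, 3)))), Rational(1, 2)) = Pow(Add(-43321, Mul(Pow(Add(-65, Add(Rational(-2, 9), 3, 2, Pow(3, 2))), -1), Add(-64, Add(Rational(-2, 9), 3, 2, Pow(3, 2))))), Rational(1, 2)) = Pow(Add(-43321, Mul(Pow(Add(-65, Add(Rational(-2, 9), 3, 2, 9)), -1), Add(-64, Add(Rational(-2, 9), 3, 2, 9)))), Rational(1, 2)) = Pow(Add(-43321, Mul(Pow(Add(-65, Rational(124, 9)), -1), Add(-64, Rational(124, 9)))), Rational(1, 2)) = Pow(Add(-43321, Mul(Pow(Rational(-461, 9), -1), Rational(-452, 9))), Rational(1, 2)) = Pow(Add(-43321, Mul(Rational(-9, 461), Rational(-452, 9))), Rational(1, 2)) = Pow(Add(-43321, Rational(452, 461)), Rational(1, 2)) = Pow(Rational(-19970529, 461), Rational(1, 2)) = Mul(Rational(1, 461), I, Pow(9206413869, Rational(1, 2)))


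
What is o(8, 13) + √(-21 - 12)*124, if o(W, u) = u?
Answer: 13 + 124*I*√33 ≈ 13.0 + 712.33*I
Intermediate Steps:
o(8, 13) + √(-21 - 12)*124 = 13 + √(-21 - 12)*124 = 13 + √(-33)*124 = 13 + (I*√33)*124 = 13 + 124*I*√33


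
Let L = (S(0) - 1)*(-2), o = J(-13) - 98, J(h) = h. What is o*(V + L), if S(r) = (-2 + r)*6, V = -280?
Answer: 28194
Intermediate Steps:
o = -111 (o = -13 - 98 = -111)
S(r) = -12 + 6*r
L = 26 (L = ((-12 + 6*0) - 1)*(-2) = ((-12 + 0) - 1)*(-2) = (-12 - 1)*(-2) = -13*(-2) = 26)
o*(V + L) = -111*(-280 + 26) = -111*(-254) = 28194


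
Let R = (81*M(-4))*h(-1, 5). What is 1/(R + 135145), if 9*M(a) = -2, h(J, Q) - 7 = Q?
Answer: 1/134929 ≈ 7.4113e-6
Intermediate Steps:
h(J, Q) = 7 + Q
M(a) = -2/9 (M(a) = (⅑)*(-2) = -2/9)
R = -216 (R = (81*(-2/9))*(7 + 5) = -18*12 = -216)
1/(R + 135145) = 1/(-216 + 135145) = 1/134929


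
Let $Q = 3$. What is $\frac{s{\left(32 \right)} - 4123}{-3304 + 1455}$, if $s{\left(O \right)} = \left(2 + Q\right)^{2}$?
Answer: $\frac{4098}{1849} \approx 2.2163$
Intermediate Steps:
$s{\left(O \right)} = 25$ ($s{\left(O \right)} = \left(2 + 3\right)^{2} = 5^{2} = 25$)
$\frac{s{\left(32 \right)} - 4123}{-3304 + 1455} = \frac{25 - 4123}{-3304 + 1455} = - \frac{4098}{-1849} = \left(-4098\right) \left(- \frac{1}{1849}\right) = \frac{4098}{1849}$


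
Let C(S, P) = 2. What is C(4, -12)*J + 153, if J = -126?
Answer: -99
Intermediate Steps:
C(4, -12)*J + 153 = 2*(-126) + 153 = -252 + 153 = -99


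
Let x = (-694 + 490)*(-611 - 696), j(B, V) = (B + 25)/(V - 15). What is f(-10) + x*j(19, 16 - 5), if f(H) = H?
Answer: -2932918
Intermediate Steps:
j(B, V) = (25 + B)/(-15 + V)
x = 266628 (x = -204*(-1307) = 266628)
f(-10) + x*j(19, 16 - 5) = -10 + 266628*((25 + 19)/(-15 + (16 - 5))) = -10 + 266628*(44/(-15 + 11)) = -10 + 266628*(44/(-4)) = -10 + 266628*(-1/4*44) = -10 + 266628*(-11) = -10 - 2932908 = -2932918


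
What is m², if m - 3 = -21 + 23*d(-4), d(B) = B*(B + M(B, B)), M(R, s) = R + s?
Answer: 1179396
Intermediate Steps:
d(B) = 3*B² (d(B) = B*(B + (B + B)) = B*(B + 2*B) = B*(3*B) = 3*B²)
m = 1086 (m = 3 + (-21 + 23*(3*(-4)²)) = 3 + (-21 + 23*(3*16)) = 3 + (-21 + 23*48) = 3 + (-21 + 1104) = 3 + 1083 = 1086)
m² = 1086² = 1179396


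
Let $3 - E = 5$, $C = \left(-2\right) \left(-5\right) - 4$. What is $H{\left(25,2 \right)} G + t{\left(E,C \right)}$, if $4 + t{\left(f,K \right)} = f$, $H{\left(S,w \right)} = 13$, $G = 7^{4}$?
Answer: $31207$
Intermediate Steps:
$C = 6$ ($C = 10 - 4 = 6$)
$G = 2401$
$E = -2$ ($E = 3 - 5 = -2$)
$t{\left(f,K \right)} = -4 + f$
$H{\left(25,2 \right)} G + t{\left(E,C \right)} = 13 \cdot 2401 - 6 = 31213 - 6 = 31207$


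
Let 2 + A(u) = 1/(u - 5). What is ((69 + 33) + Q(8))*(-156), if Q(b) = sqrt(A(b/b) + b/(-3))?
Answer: -15912 - 26*I*sqrt(177) ≈ -15912.0 - 345.91*I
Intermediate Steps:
A(u) = -2 + 1/(-5 + u) (A(u) = -2 + 1/(u - 5) = -2 + 1/(-5 + u))
Q(b) = sqrt(-9/4 - b/3) (Q(b) = sqrt((11 - 2*b/b)/(-5 + b/b) + b/(-3)) = sqrt((11 - 2*1)/(-5 + 1) + b*(-1/3)) = sqrt((11 - 2)/(-4) - b/3) = sqrt(-1/4*9 - b/3) = sqrt(-9/4 - b/3))
((69 + 33) + Q(8))*(-156) = ((69 + 33) + sqrt(-81 - 12*8)/6)*(-156) = (102 + sqrt(-81 - 96)/6)*(-156) = (102 + sqrt(-177)/6)*(-156) = (102 + (I*sqrt(177))/6)*(-156) = (102 + I*sqrt(177)/6)*(-156) = -15912 - 26*I*sqrt(177)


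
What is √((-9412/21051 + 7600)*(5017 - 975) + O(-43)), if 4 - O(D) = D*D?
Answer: √1512381019517539/7017 ≈ 5542.2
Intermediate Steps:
O(D) = 4 - D² (O(D) = 4 - D*D = 4 - D²)
√((-9412/21051 + 7600)*(5017 - 975) + O(-43)) = √((-9412/21051 + 7600)*(5017 - 975) + (4 - 1*(-43)²)) = √((-9412*1/21051 + 7600)*4042 + (4 - 1*1849)) = √((-9412/21051 + 7600)*4042 + (4 - 1849)) = √((159978188/21051)*4042 - 1845) = √(646631835896/21051 - 1845) = √(646592996801/21051) = √1512381019517539/7017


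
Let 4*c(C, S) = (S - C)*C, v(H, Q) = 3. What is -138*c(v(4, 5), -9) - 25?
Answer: 1217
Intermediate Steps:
c(C, S) = C*(S - C)/4 (c(C, S) = ((S - C)*C)/4 = (C*(S - C))/4 = C*(S - C)/4)
-138*c(v(4, 5), -9) - 25 = -69*3*(-9 - 1*3)/2 - 25 = -69*3*(-9 - 3)/2 - 25 = -69*3*(-12)/2 - 25 = -138*(-9) - 25 = 1242 - 25 = 1217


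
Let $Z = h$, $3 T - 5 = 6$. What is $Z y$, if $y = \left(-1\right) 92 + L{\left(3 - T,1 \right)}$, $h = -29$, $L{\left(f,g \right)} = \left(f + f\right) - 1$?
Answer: $\frac{8207}{3} \approx 2735.7$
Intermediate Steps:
$T = \frac{11}{3}$ ($T = \frac{5}{3} + \frac{1}{3} \cdot 6 = \frac{5}{3} + 2 = \frac{11}{3} \approx 3.6667$)
$L{\left(f,g \right)} = -1 + 2 f$ ($L{\left(f,g \right)} = 2 f - 1 = -1 + 2 f$)
$Z = -29$
$y = - \frac{283}{3}$ ($y = \left(-1\right) 92 + \left(-1 + 2 \left(3 - \frac{11}{3}\right)\right) = -92 + \left(-1 + 2 \left(3 - \frac{11}{3}\right)\right) = -92 + \left(-1 + 2 \left(- \frac{2}{3}\right)\right) = -92 - \frac{7}{3} = - \frac{283}{3} \approx -94.333$)
$Z y = \left(-29\right) \left(- \frac{283}{3}\right) = \frac{8207}{3}$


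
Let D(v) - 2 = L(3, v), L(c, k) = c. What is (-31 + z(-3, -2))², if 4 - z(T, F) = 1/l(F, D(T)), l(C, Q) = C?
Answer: 2809/4 ≈ 702.25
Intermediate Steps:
D(v) = 5 (D(v) = 2 + 3 = 5)
z(T, F) = 4 - 1/F
(-31 + z(-3, -2))² = (-31 + (4 - 1/(-2)))² = (-31 + (4 - 1*(-½)))² = (-31 + (4 + ½))² = (-31 + 9/2)² = (-53/2)² = 2809/4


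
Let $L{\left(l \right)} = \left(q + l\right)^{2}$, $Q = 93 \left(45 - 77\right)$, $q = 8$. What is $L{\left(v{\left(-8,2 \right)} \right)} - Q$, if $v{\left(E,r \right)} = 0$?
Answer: $3040$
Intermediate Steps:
$Q = -2976$ ($Q = 93 \left(-32\right) = -2976$)
$L{\left(l \right)} = \left(8 + l\right)^{2}$
$L{\left(v{\left(-8,2 \right)} \right)} - Q = \left(8 + 0\right)^{2} - -2976 = 8^{2} + 2976 = 64 + 2976 = 3040$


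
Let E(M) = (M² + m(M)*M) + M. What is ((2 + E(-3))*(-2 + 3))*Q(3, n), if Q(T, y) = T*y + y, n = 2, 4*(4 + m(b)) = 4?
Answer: 136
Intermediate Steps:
m(b) = -3 (m(b) = -4 + (¼)*4 = -4 + 1 = -3)
Q(T, y) = y + T*y
E(M) = M² - 2*M (E(M) = (M² - 3*M) + M = M² - 2*M)
((2 + E(-3))*(-2 + 3))*Q(3, n) = ((2 - 3*(-2 - 3))*(-2 + 3))*(2*(1 + 3)) = ((2 - 3*(-5))*1)*(2*4) = ((2 + 15)*1)*8 = (17*1)*8 = 17*8 = 136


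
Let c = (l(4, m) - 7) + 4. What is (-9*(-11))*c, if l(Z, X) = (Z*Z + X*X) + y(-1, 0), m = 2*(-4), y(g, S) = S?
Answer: 7623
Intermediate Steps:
m = -8
l(Z, X) = X**2 + Z**2 (l(Z, X) = (Z*Z + X*X) + 0 = (Z**2 + X**2) + 0 = (X**2 + Z**2) + 0 = X**2 + Z**2)
c = 77 (c = (((-8)**2 + 4**2) - 7) + 4 = ((64 + 16) - 7) + 4 = (80 - 7) + 4 = 73 + 4 = 77)
(-9*(-11))*c = -9*(-11)*77 = 99*77 = 7623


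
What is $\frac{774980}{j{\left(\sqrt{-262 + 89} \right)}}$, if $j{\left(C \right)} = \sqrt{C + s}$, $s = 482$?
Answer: $\frac{774980}{\sqrt{482 + i \sqrt{173}}} \approx 35290.0 - 481.41 i$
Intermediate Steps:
$j{\left(C \right)} = \sqrt{482 + C}$ ($j{\left(C \right)} = \sqrt{C + 482} = \sqrt{482 + C}$)
$\frac{774980}{j{\left(\sqrt{-262 + 89} \right)}} = \frac{774980}{\sqrt{482 + \sqrt{-262 + 89}}} = \frac{774980}{\sqrt{482 + \sqrt{-173}}} = \frac{774980}{\sqrt{482 + i \sqrt{173}}}$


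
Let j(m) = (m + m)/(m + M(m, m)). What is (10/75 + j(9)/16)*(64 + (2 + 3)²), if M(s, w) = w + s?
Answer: 623/40 ≈ 15.575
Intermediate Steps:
M(s, w) = s + w
j(m) = ⅔ (j(m) = (m + m)/(m + (m + m)) = (2*m)/(m + 2*m) = (2*m)/((3*m)) = (2*m)*(1/(3*m)) = ⅔)
(10/75 + j(9)/16)*(64 + (2 + 3)²) = (10/75 + (⅔)/16)*(64 + (2 + 3)²) = (10*(1/75) + (⅔)*(1/16))*(64 + 5²) = (2/15 + 1/24)*(64 + 25) = (7/40)*89 = 623/40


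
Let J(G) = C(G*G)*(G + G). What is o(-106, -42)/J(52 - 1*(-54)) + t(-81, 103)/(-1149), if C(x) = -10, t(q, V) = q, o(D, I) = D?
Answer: 923/7660 ≈ 0.12050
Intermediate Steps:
J(G) = -20*G (J(G) = -10*(G + G) = -20*G)
o(-106, -42)/J(52 - 1*(-54)) + t(-81, 103)/(-1149) = -106*(-1/(20*(52 - 1*(-54)))) - 81/(-1149) = -106*(-1/(20*(52 + 54))) - 81*(-1/1149) = -106/((-20*106)) + 27/383 = -106/(-2120) + 27/383 = -106*(-1/2120) + 27/383 = 1/20 + 27/383 = 923/7660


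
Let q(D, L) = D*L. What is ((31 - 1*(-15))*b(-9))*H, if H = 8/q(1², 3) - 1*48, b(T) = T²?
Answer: -168912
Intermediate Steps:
H = -136/3 (H = 8/((1²*3)) - 1*48 = 8/((1*3)) - 48 = 8/3 - 48 = -136/3 ≈ -45.333)
((31 - 1*(-15))*b(-9))*H = ((31 - 1*(-15))*(-9)²)*(-136/3) = ((31 + 15)*81)*(-136/3) = (46*81)*(-136/3) = 3726*(-136/3) = -168912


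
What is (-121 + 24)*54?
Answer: -5238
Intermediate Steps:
(-121 + 24)*54 = -97*54 = -5238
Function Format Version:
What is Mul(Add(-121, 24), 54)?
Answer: -5238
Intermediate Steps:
Mul(Add(-121, 24), 54) = Mul(-97, 54) = -5238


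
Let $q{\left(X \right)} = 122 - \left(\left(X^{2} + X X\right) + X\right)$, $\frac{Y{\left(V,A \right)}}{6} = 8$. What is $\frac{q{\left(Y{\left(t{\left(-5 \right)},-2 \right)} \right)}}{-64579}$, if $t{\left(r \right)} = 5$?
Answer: $\frac{4534}{64579} \approx 0.070209$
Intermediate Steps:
$Y{\left(V,A \right)} = 48$ ($Y{\left(V,A \right)} = 6 \cdot 8 = 48$)
$q{\left(X \right)} = 122 - X - 2 X^{2}$ ($q{\left(X \right)} = 122 - \left(\left(X^{2} + X^{2}\right) + X\right) = 122 - \left(2 X^{2} + X\right) = 122 - \left(X + 2 X^{2}\right) = 122 - X - 2 X^{2}$)
$\frac{q{\left(Y{\left(t{\left(-5 \right)},-2 \right)} \right)}}{-64579} = \frac{122 - 48 - 2 \cdot 48^{2}}{-64579} = \left(122 - 48 - 4608\right) \left(- \frac{1}{64579}\right) = \left(-4534\right) \left(- \frac{1}{64579}\right) = \frac{4534}{64579}$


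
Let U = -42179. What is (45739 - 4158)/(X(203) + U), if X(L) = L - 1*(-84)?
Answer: -41581/41892 ≈ -0.99258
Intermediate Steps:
X(L) = 84 + L (X(L) = L + 84 = 84 + L)
(45739 - 4158)/(X(203) + U) = (45739 - 4158)/((84 + 203) - 42179) = 41581/(287 - 42179) = 41581/(-41892) = 41581*(-1/41892) = -41581/41892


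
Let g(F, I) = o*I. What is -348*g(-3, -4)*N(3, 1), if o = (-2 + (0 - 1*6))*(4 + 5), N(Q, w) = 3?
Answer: -300672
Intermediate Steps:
o = -72 (o = (-2 + (0 - 6))*9 = (-2 - 6)*9 = -8*9 = -72)
g(F, I) = -72*I
-348*g(-3, -4)*N(3, 1) = -348*(-72*(-4))*3 = -100224*3 = -348*864 = -300672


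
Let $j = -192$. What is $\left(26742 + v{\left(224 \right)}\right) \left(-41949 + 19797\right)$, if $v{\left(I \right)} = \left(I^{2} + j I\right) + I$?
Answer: $-756136368$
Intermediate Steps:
$v{\left(I \right)} = I^{2} - 191 I$ ($v{\left(I \right)} = \left(I^{2} - 192 I\right) + I = I^{2} - 191 I$)
$\left(26742 + v{\left(224 \right)}\right) \left(-41949 + 19797\right) = \left(26742 + 224 \left(-191 + 224\right)\right) \left(-41949 + 19797\right) = \left(26742 + 224 \cdot 33\right) \left(-22152\right) = \left(26742 + 7392\right) \left(-22152\right) = 34134 \left(-22152\right) = -756136368$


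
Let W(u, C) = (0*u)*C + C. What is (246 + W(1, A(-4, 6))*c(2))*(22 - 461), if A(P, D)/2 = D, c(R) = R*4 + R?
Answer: -160674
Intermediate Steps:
c(R) = 5*R (c(R) = 4*R + R = 5*R)
A(P, D) = 2*D
W(u, C) = C (W(u, C) = 0*C + C = 0 + C = C)
(246 + W(1, A(-4, 6))*c(2))*(22 - 461) = (246 + (2*6)*(5*2))*(22 - 461) = (246 + 12*10)*(-439) = (246 + 120)*(-439) = 366*(-439) = -160674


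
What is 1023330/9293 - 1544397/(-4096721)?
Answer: 4206649582251/38070828253 ≈ 110.50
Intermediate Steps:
1023330/9293 - 1544397/(-4096721) = 1023330*(1/9293) - 1544397*(-1/4096721) = 1023330/9293 + 1544397/4096721 = 4206649582251/38070828253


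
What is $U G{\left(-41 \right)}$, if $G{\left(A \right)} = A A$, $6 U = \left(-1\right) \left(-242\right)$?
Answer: $\frac{203401}{3} \approx 67800.0$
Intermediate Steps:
$U = \frac{121}{3}$ ($U = \frac{\left(-1\right) \left(-242\right)}{6} = \frac{1}{6} \cdot 242 = \frac{121}{3} \approx 40.333$)
$G{\left(A \right)} = A^{2}$
$U G{\left(-41 \right)} = \frac{121 \left(-41\right)^{2}}{3} = \frac{121}{3} \cdot 1681 = \frac{203401}{3}$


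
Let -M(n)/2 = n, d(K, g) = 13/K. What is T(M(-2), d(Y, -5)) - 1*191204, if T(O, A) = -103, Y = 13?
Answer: -191307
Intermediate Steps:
M(n) = -2*n
T(M(-2), d(Y, -5)) - 1*191204 = -103 - 1*191204 = -103 - 191204 = -191307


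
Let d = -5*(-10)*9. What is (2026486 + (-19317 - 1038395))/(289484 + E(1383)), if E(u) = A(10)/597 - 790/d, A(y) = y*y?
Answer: 8675371170/2592314999 ≈ 3.3466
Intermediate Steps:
A(y) = y²
d = 450 (d = 50*9 = 450)
E(u) = -14221/8955 (E(u) = 10²/597 - 790/450 = 100*(1/597) - 790*1/450 = 100/597 - 79/45 = -14221/8955)
(2026486 + (-19317 - 1038395))/(289484 + E(1383)) = (2026486 + (-19317 - 1038395))/(289484 - 14221/8955) = (2026486 - 1057712)/(2592314999/8955) = 968774*(8955/2592314999) = 8675371170/2592314999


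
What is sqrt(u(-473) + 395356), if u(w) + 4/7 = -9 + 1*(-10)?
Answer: sqrt(19371485)/7 ≈ 628.76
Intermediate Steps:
u(w) = -137/7 (u(w) = -4/7 + (-9 + 1*(-10)) = -4/7 + (-9 - 10) = -4/7 - 19 = -137/7)
sqrt(u(-473) + 395356) = sqrt(-137/7 + 395356) = sqrt(2767355/7) = sqrt(19371485)/7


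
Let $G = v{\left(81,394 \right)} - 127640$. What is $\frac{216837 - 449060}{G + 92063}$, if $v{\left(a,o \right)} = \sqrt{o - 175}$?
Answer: $\frac{2753932557}{421907570} + \frac{232223 \sqrt{219}}{1265722710} \approx 6.5301$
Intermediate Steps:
$v{\left(a,o \right)} = \sqrt{-175 + o}$
$G = -127640 + \sqrt{219}$ ($G = \sqrt{-175 + 394} - 127640 = \sqrt{219} - 127640 = -127640 + \sqrt{219} \approx -1.2763 \cdot 10^{5}$)
$\frac{216837 - 449060}{G + 92063} = \frac{216837 - 449060}{\left(-127640 + \sqrt{219}\right) + 92063} = - \frac{232223}{-35577 + \sqrt{219}}$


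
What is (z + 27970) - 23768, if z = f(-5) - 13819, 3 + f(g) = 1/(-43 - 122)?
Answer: -1587301/165 ≈ -9620.0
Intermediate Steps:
f(g) = -496/165 (f(g) = -3 + 1/(-43 - 122) = -3 + 1/(-165) = -3 - 1/165 = -496/165)
z = -2280631/165 (z = -496/165 - 13819 = -2280631/165 ≈ -13822.)
(z + 27970) - 23768 = (-2280631/165 + 27970) - 23768 = 2334419/165 - 23768 = -1587301/165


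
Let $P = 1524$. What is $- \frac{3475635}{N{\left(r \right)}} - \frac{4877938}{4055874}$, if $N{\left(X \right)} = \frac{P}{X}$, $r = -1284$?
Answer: $\frac{754175153455402}{257547999} \approx 2.9283 \cdot 10^{6}$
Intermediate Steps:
$N{\left(X \right)} = \frac{1524}{X}$
$- \frac{3475635}{N{\left(r \right)}} - \frac{4877938}{4055874} = - \frac{3475635}{1524 \frac{1}{-1284}} - \frac{4877938}{4055874} = - \frac{3475635}{1524 \left(- \frac{1}{1284}\right)} - \frac{2438969}{2027937} = - \frac{3475635}{- \frac{127}{107}} - \frac{2438969}{2027937} = \left(-3475635\right) \left(- \frac{107}{127}\right) - \frac{2438969}{2027937} = \frac{371892945}{127} - \frac{2438969}{2027937} = \frac{754175153455402}{257547999}$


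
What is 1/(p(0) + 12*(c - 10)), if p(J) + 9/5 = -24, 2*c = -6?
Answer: -5/909 ≈ -0.0055005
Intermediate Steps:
c = -3 (c = (½)*(-6) = -3)
p(J) = -129/5 (p(J) = -9/5 - 24 = -129/5)
1/(p(0) + 12*(c - 10)) = 1/(-129/5 + 12*(-3 - 10)) = 1/(-129/5 + 12*(-13)) = 1/(-129/5 - 156) = 1/(-909/5) = -5/909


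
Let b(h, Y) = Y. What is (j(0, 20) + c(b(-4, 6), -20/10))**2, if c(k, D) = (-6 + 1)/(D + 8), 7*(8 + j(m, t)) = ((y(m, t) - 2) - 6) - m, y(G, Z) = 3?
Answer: 160801/1764 ≈ 91.157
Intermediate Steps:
j(m, t) = -61/7 - m/7 (j(m, t) = -8 + (((3 - 2) - 6) - m)/7 = -8 + ((1 - 6) - m)/7 = -8 + (-5 - m)/7 = -8 + (-5/7 - m/7) = -61/7 - m/7)
c(k, D) = -5/(8 + D)
(j(0, 20) + c(b(-4, 6), -20/10))**2 = ((-61/7 - 1/7*0) - 5/(8 - 20/10))**2 = ((-61/7 + 0) - 5/(8 - 20*1/10))**2 = (-61/7 - 5/(8 - 2))**2 = (-61/7 - 5/6)**2 = (-401/42)**2 = 160801/1764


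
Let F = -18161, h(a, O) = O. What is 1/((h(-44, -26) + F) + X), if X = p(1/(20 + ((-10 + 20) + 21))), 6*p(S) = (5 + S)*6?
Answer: -51/927281 ≈ -5.4999e-5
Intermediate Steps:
p(S) = 5 + S (p(S) = ((5 + S)*6)/6 = (30 + 6*S)/6 = 5 + S)
X = 256/51 (X = 5 + 1/(20 + ((-10 + 20) + 21)) = 5 + 1/(20 + (10 + 21)) = 5 + 1/(20 + 31) = 5 + 1/51 = 256/51 ≈ 5.0196)
1/((h(-44, -26) + F) + X) = 1/((-26 - 18161) + 256/51) = 1/(-18187 + 256/51) = 1/(-927281/51) = -51/927281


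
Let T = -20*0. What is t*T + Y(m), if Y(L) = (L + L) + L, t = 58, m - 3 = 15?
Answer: 54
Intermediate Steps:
m = 18 (m = 3 + 15 = 18)
T = 0
Y(L) = 3*L (Y(L) = 2*L + L = 3*L)
t*T + Y(m) = 58*0 + 3*18 = 0 + 54 = 54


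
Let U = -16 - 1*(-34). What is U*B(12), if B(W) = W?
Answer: 216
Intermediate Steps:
U = 18 (U = -16 + 34 = 18)
U*B(12) = 18*12 = 216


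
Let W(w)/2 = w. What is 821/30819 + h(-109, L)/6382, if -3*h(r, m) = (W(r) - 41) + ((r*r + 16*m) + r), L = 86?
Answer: -127169075/196686858 ≈ -0.64656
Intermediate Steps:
W(w) = 2*w
h(r, m) = 41/3 - r - 16*m/3 - r**2/3 (h(r, m) = -((2*r - 41) + ((r*r + 16*m) + r))/3 = -((-41 + 2*r) + ((r**2 + 16*m) + r))/3 = -((-41 + 2*r) + (r + r**2 + 16*m))/3 = -(-41 + r**2 + 3*r + 16*m)/3 = 41/3 - r - 16*m/3 - r**2/3)
821/30819 + h(-109, L)/6382 = 821/30819 + (41/3 - 1*(-109) - 16/3*86 - 1/3*(-109)**2)/6382 = 821*(1/30819) + (41/3 + 109 - 1376/3 - 1/3*11881)*(1/6382) = 821/30819 + (41/3 + 109 - 1376/3 - 11881/3)*(1/6382) = 821/30819 - 12889/3*1/6382 = 821/30819 - 12889/19146 = -127169075/196686858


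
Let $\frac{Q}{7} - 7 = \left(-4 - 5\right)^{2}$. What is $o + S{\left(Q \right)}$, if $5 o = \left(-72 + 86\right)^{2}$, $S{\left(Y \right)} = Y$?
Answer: $\frac{3276}{5} \approx 655.2$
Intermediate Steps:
$Q = 616$ ($Q = 49 + 7 \left(-4 - 5\right)^{2} = 49 + 7 \left(-9\right)^{2} = 49 + 7 \cdot 81 = 49 + 567 = 616$)
$o = \frac{196}{5}$ ($o = \frac{\left(-72 + 86\right)^{2}}{5} = \frac{14^{2}}{5} = \frac{1}{5} \cdot 196 = \frac{196}{5} \approx 39.2$)
$o + S{\left(Q \right)} = \frac{196}{5} + 616 = \frac{3276}{5}$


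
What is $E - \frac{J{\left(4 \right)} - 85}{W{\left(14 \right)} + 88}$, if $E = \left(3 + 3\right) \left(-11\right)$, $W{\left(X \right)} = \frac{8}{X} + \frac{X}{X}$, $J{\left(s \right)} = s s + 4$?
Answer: $- \frac{40927}{627} \approx -65.274$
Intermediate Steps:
$J{\left(s \right)} = 4 + s^{2}$ ($J{\left(s \right)} = s^{2} + 4 = 4 + s^{2}$)
$W{\left(X \right)} = 1 + \frac{8}{X}$ ($W{\left(X \right)} = \frac{8}{X} + 1 = 1 + \frac{8}{X}$)
$E = -66$ ($E = 6 \left(-11\right) = -66$)
$E - \frac{J{\left(4 \right)} - 85}{W{\left(14 \right)} + 88} = -66 - \frac{\left(4 + 4^{2}\right) - 85}{\frac{8 + 14}{14} + 88} = -66 - \frac{\left(4 + 16\right) - 85}{\frac{1}{14} \cdot 22 + 88} = -66 - \frac{20 - 85}{\frac{11}{7} + 88} = -66 - - \frac{65}{\frac{627}{7}} = -66 - \left(-65\right) \frac{7}{627} = -66 - - \frac{455}{627} = -66 + \frac{455}{627} = - \frac{40927}{627}$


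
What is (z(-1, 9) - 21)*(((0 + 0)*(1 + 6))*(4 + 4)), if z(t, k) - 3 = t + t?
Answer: 0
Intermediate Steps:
z(t, k) = 3 + 2*t (z(t, k) = 3 + (t + t) = 3 + 2*t)
(z(-1, 9) - 21)*(((0 + 0)*(1 + 6))*(4 + 4)) = ((3 + 2*(-1)) - 21)*(((0 + 0)*(1 + 6))*(4 + 4)) = ((3 - 2) - 21)*((0*7)*8) = (1 - 21)*(0*8) = -20*0 = 0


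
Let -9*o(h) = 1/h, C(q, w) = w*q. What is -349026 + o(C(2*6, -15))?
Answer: -565422119/1620 ≈ -3.4903e+5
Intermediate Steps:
C(q, w) = q*w
o(h) = -1/(9*h)
-349026 + o(C(2*6, -15)) = -349026 - 1/(9*((2*6)*(-15))) = -349026 - 1/(9*(12*(-15))) = -349026 - 1/9/(-180) = -349026 - 1/9*(-1/180) = -349026 + 1/1620 = -565422119/1620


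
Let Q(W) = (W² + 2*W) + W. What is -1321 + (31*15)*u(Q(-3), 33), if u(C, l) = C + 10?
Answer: 3329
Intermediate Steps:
Q(W) = W² + 3*W
u(C, l) = 10 + C
-1321 + (31*15)*u(Q(-3), 33) = -1321 + (31*15)*(10 - 3*(3 - 3)) = -1321 + 465*(10 - 3*0) = -1321 + 465*(10 + 0) = -1321 + 465*10 = -1321 + 4650 = 3329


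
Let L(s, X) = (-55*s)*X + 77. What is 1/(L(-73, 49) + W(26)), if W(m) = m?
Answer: 1/196838 ≈ 5.0803e-6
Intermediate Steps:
L(s, X) = 77 - 55*X*s (L(s, X) = -55*X*s + 77 = 77 - 55*X*s)
1/(L(-73, 49) + W(26)) = 1/((77 - 55*49*(-73)) + 26) = 1/((77 + 196735) + 26) = 1/(196812 + 26) = 1/196838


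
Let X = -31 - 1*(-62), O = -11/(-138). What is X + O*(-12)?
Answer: 691/23 ≈ 30.043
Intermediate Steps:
O = 11/138 (O = -11*(-1/138) = 11/138 ≈ 0.079710)
X = 31 (X = -31 + 62 = 31)
X + O*(-12) = 31 + (11/138)*(-12) = 31 - 22/23 = 691/23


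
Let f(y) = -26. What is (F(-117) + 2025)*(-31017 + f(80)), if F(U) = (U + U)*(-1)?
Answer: -70126137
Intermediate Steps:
F(U) = -2*U (F(U) = (2*U)*(-1) = -2*U)
(F(-117) + 2025)*(-31017 + f(80)) = (-2*(-117) + 2025)*(-31017 - 26) = (234 + 2025)*(-31043) = 2259*(-31043) = -70126137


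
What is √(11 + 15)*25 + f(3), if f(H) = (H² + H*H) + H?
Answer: 21 + 25*√26 ≈ 148.48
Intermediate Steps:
f(H) = H + 2*H² (f(H) = (H² + H²) + H = 2*H² + H = H + 2*H²)
√(11 + 15)*25 + f(3) = √(11 + 15)*25 + 3*(1 + 2*3) = √26*25 + 3*(1 + 6) = 25*√26 + 3*7 = 25*√26 + 21 = 21 + 25*√26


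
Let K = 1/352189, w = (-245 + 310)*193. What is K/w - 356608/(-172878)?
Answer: 787784695121959/381905741061195 ≈ 2.0628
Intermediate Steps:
w = 12545 (w = 65*193 = 12545)
K = 1/352189 ≈ 2.8394e-6
K/w - 356608/(-172878) = (1/352189)/12545 - 356608/(-172878) = (1/352189)*(1/12545) - 356608*(-1/172878) = 1/4418211005 + 178304/86439 = 787784695121959/381905741061195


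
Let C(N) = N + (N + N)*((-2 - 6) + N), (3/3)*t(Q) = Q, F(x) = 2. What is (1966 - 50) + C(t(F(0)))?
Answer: 1894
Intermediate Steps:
t(Q) = Q
C(N) = N + 2*N*(-8 + N) (C(N) = N + (2*N)*(-8 + N) = N + 2*N*(-8 + N))
(1966 - 50) + C(t(F(0))) = (1966 - 50) + 2*(-15 + 2*2) = 1916 + 2*(-15 + 4) = 1916 + 2*(-11) = 1916 - 22 = 1894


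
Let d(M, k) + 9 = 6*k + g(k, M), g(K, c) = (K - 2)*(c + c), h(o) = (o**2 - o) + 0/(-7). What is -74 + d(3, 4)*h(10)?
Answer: 2356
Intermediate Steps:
h(o) = o**2 - o (h(o) = (o**2 - o) + 0*(-1/7) = (o**2 - o) + 0 = o**2 - o)
g(K, c) = 2*c*(-2 + K) (g(K, c) = (-2 + K)*(2*c) = 2*c*(-2 + K))
d(M, k) = -9 + 6*k + 2*M*(-2 + k) (d(M, k) = -9 + (6*k + 2*M*(-2 + k)) = -9 + 6*k + 2*M*(-2 + k))
-74 + d(3, 4)*h(10) = -74 + (-9 + 6*4 + 2*3*(-2 + 4))*(10*(-1 + 10)) = -74 + (-9 + 24 + 2*3*2)*(10*9) = -74 + (-9 + 24 + 12)*90 = -74 + 27*90 = -74 + 2430 = 2356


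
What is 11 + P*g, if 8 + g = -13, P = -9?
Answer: 200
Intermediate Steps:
g = -21 (g = -8 - 13 = -21)
11 + P*g = 11 - 9*(-21) = 11 + 189 = 200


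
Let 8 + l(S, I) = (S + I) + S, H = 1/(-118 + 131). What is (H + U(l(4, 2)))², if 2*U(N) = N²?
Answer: 729/169 ≈ 4.3136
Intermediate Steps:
H = 1/13 ≈ 0.076923
l(S, I) = -8 + I + 2*S (l(S, I) = -8 + ((S + I) + S) = -8 + ((I + S) + S) = -8 + (I + 2*S) = -8 + I + 2*S)
U(N) = N²/2
(H + U(l(4, 2)))² = (1/13 + (-8 + 2 + 2*4)²/2)² = (1/13 + (-8 + 2 + 8)²/2)² = (1/13 + (½)*2²)² = (1/13 + (½)*4)² = (1/13 + 2)² = (27/13)² = 729/169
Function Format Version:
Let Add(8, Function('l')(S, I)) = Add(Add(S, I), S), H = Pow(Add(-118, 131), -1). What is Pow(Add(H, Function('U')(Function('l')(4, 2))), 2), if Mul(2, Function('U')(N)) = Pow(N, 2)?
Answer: Rational(729, 169) ≈ 4.3136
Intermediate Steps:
H = Rational(1, 13) (H = Pow(13, -1) = Rational(1, 13) ≈ 0.076923)
Function('l')(S, I) = Add(-8, I, Mul(2, S)) (Function('l')(S, I) = Add(-8, Add(Add(S, I), S)) = Add(-8, Add(Add(I, S), S)) = Add(-8, Add(I, Mul(2, S))) = Add(-8, I, Mul(2, S)))
Function('U')(N) = Mul(Rational(1, 2), Pow(N, 2))
Pow(Add(H, Function('U')(Function('l')(4, 2))), 2) = Pow(Add(Rational(1, 13), Mul(Rational(1, 2), Pow(Add(-8, 2, Mul(2, 4)), 2))), 2) = Pow(Add(Rational(1, 13), Mul(Rational(1, 2), Pow(Add(-8, 2, 8), 2))), 2) = Pow(Add(Rational(1, 13), Mul(Rational(1, 2), Pow(2, 2))), 2) = Pow(Add(Rational(1, 13), Mul(Rational(1, 2), 4)), 2) = Pow(Add(Rational(1, 13), 2), 2) = Pow(Rational(27, 13), 2) = Rational(729, 169)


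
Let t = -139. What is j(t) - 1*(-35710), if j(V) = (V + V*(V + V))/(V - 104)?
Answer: 8639027/243 ≈ 35552.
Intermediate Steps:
j(V) = (V + 2*V**2)/(-104 + V) (j(V) = (V + V*(2*V))/(-104 + V) = (V + 2*V**2)/(-104 + V))
j(t) - 1*(-35710) = -139*(1 + 2*(-139))/(-104 - 139) - 1*(-35710) = -139*(1 - 278)/(-243) + 35710 = -139*(-1/243)*(-277) + 35710 = -38503/243 + 35710 = 8639027/243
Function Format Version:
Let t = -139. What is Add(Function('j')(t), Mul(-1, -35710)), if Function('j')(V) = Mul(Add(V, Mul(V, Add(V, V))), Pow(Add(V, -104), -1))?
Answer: Rational(8639027, 243) ≈ 35552.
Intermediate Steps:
Function('j')(V) = Mul(Pow(Add(-104, V), -1), Add(V, Mul(2, Pow(V, 2)))) (Function('j')(V) = Mul(Add(V, Mul(V, Mul(2, V))), Pow(Add(-104, V), -1)) = Mul(Add(V, Mul(2, Pow(V, 2))), Pow(Add(-104, V), -1)) = Mul(Pow(Add(-104, V), -1), Add(V, Mul(2, Pow(V, 2)))))
Add(Function('j')(t), Mul(-1, -35710)) = Add(Mul(-139, Pow(Add(-104, -139), -1), Add(1, Mul(2, -139))), Mul(-1, -35710)) = Add(Mul(-139, Pow(-243, -1), Add(1, -278)), 35710) = Add(Mul(-139, Rational(-1, 243), -277), 35710) = Add(Rational(-38503, 243), 35710) = Rational(8639027, 243)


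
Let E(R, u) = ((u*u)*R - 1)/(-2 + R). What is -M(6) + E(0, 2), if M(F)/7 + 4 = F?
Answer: -27/2 ≈ -13.500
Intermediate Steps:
M(F) = -28 + 7*F
E(R, u) = (-1 + R*u**2)/(-2 + R) (E(R, u) = (u**2*R - 1)/(-2 + R) = (R*u**2 - 1)/(-2 + R) = (-1 + R*u**2)/(-2 + R))
-M(6) + E(0, 2) = -(-28 + 7*6) + (-1 + 0*2**2)/(-2 + 0) = -(-28 + 42) + (-1 + 0*4)/(-2) = -1*14 - (-1 + 0)/2 = -14 - 1/2*(-1) = -14 + 1/2 = -27/2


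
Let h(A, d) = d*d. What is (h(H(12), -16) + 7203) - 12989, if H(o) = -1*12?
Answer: -5530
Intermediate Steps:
H(o) = -12
h(A, d) = d²
(h(H(12), -16) + 7203) - 12989 = ((-16)² + 7203) - 12989 = (256 + 7203) - 12989 = 7459 - 12989 = -5530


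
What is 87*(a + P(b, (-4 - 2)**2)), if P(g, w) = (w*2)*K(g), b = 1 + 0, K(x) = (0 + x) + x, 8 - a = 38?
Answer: 9918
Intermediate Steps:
a = -30 (a = 8 - 1*38 = 8 - 38 = -30)
K(x) = 2*x (K(x) = x + x = 2*x)
b = 1
P(g, w) = 4*g*w (P(g, w) = (w*2)*(2*g) = (2*w)*(2*g) = 4*g*w)
87*(a + P(b, (-4 - 2)**2)) = 87*(-30 + 4*1*(-4 - 2)**2) = 87*(-30 + 4*1*(-6)**2) = 87*(-30 + 4*1*36) = 87*(-30 + 144) = 87*114 = 9918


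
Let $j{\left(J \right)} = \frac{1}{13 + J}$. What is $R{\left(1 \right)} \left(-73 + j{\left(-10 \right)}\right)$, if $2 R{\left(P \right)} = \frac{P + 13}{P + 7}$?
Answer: $- \frac{763}{12} \approx -63.583$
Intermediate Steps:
$R{\left(P \right)} = \frac{13 + P}{2 \left(7 + P\right)}$ ($R{\left(P \right)} = \frac{\left(P + 13\right) \frac{1}{P + 7}}{2} = \frac{\left(13 + P\right) \frac{1}{7 + P}}{2} = \frac{\frac{1}{7 + P} \left(13 + P\right)}{2} = \frac{13 + P}{2 \left(7 + P\right)}$)
$R{\left(1 \right)} \left(-73 + j{\left(-10 \right)}\right) = \frac{13 + 1}{2 \left(7 + 1\right)} \left(-73 + \frac{1}{13 - 10}\right) = \frac{1}{2} \cdot \frac{1}{8} \cdot 14 \left(-73 + \frac{1}{3}\right) = \frac{7}{8} \left(- \frac{218}{3}\right) = - \frac{763}{12}$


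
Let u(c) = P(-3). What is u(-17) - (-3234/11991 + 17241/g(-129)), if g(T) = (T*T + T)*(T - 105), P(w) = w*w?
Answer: 6820326785/735411456 ≈ 9.2742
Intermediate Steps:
P(w) = w²
u(c) = 9 (u(c) = (-3)² = 9)
g(T) = (-105 + T)*(T + T²) (g(T) = (T² + T)*(-105 + T) = (T + T²)*(-105 + T) = (-105 + T)*(T + T²))
u(-17) - (-3234/11991 + 17241/g(-129)) = 9 - (-3234/11991 + 17241/((-129*(-105 + (-129)² - 104*(-129))))) = 9 - (-3234*1/11991 + 17241/((-129*(-105 + 16641 + 13416)))) = 9 - (-154/571 + 17241/((-129*29952))) = 9 - (-154/571 + 17241/(-3863808)) = 9 - (-154/571 + 17241*(-1/3863808)) = 9 - (-154/571 - 5747/1287936) = 9 - 1*(-201623681/735411456) = 9 + 201623681/735411456 = 6820326785/735411456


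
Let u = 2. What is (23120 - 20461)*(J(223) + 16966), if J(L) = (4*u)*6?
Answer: 45240226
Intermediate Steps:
J(L) = 48 (J(L) = (4*2)*6 = 8*6 = 48)
(23120 - 20461)*(J(223) + 16966) = (23120 - 20461)*(48 + 16966) = 2659*17014 = 45240226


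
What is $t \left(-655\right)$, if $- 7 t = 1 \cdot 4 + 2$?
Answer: $\frac{3930}{7} \approx 561.43$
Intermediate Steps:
$t = - \frac{6}{7}$ ($t = - \frac{1 \cdot 4 + 2}{7} = - \frac{4 + 2}{7} = \left(- \frac{1}{7}\right) 6 = - \frac{6}{7} \approx -0.85714$)
$t \left(-655\right) = \left(- \frac{6}{7}\right) \left(-655\right) = \frac{3930}{7}$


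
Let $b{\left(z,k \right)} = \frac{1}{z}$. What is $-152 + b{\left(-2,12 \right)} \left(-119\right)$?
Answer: $- \frac{185}{2} \approx -92.5$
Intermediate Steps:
$-152 + b{\left(-2,12 \right)} \left(-119\right) = -152 + \frac{1}{-2} \left(-119\right) = -152 - - \frac{119}{2} = -152 + \frac{119}{2} = - \frac{185}{2}$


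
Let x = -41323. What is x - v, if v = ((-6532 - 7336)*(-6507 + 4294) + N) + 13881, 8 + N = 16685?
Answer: -30761765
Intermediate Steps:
N = 16677 (N = -8 + 16685 = 16677)
v = 30720442 (v = ((-6532 - 7336)*(-6507 + 4294) + 16677) + 13881 = (-13868*(-2213) + 16677) + 13881 = (30689884 + 16677) + 13881 = 30706561 + 13881 = 30720442)
x - v = -41323 - 1*30720442 = -41323 - 30720442 = -30761765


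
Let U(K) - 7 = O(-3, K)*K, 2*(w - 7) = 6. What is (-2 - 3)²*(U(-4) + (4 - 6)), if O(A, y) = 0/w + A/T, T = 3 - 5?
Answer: -25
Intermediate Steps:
T = -2
w = 10 (w = 7 + (½)*6 = 7 + 3 = 10)
O(A, y) = -A/2 (O(A, y) = 0/10 + A/(-2) = 0*(⅒) + A*(-½) = 0 - A/2 = -A/2)
U(K) = 7 + 3*K/2 (U(K) = 7 + (-½*(-3))*K = 7 + 3*K/2)
(-2 - 3)²*(U(-4) + (4 - 6)) = (-2 - 3)²*((7 + (3/2)*(-4)) + (4 - 6)) = (-5)²*((7 - 6) - 2) = 25*(1 - 2) = 25*(-1) = -25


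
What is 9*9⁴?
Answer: 59049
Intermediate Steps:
9*9⁴ = 9*6561 = 59049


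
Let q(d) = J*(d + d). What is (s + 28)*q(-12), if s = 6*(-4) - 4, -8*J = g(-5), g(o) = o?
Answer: 0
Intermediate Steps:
J = 5/8 (J = -⅛*(-5) = 5/8 ≈ 0.62500)
q(d) = 5*d/4 (q(d) = 5*(d + d)/8 = 5*(2*d)/8 = 5*d/4)
s = -28 (s = -24 - 4 = -28)
(s + 28)*q(-12) = (-28 + 28)*((5/4)*(-12)) = 0*(-15) = 0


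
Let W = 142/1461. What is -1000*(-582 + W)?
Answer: 850160000/1461 ≈ 5.8190e+5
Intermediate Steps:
W = 142/1461 (W = 142*(1/1461) = 142/1461 ≈ 0.097194)
-1000*(-582 + W) = -1000*(-582 + 142/1461) = -1000*(-850160/1461) = 850160000/1461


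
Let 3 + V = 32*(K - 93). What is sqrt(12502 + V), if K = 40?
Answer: sqrt(10803) ≈ 103.94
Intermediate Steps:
V = -1699 (V = -3 + 32*(40 - 93) = -3 + 32*(-53) = -3 - 1696 = -1699)
sqrt(12502 + V) = sqrt(12502 - 1699) = sqrt(10803)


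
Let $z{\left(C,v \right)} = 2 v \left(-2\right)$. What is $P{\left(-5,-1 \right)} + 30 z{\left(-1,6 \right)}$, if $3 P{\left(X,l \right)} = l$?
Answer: $- \frac{2161}{3} \approx -720.33$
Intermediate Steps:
$P{\left(X,l \right)} = \frac{l}{3}$
$z{\left(C,v \right)} = - 4 v$
$P{\left(-5,-1 \right)} + 30 z{\left(-1,6 \right)} = \frac{1}{3} \left(-1\right) + 30 \left(\left(-4\right) 6\right) = - \frac{1}{3} + 30 \left(-24\right) = - \frac{1}{3} - 720 = - \frac{2161}{3}$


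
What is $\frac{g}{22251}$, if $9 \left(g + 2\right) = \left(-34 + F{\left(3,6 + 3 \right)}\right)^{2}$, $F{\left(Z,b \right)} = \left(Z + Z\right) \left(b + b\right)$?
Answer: $\frac{5458}{200259} \approx 0.027255$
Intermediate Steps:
$F{\left(Z,b \right)} = 4 Z b$ ($F{\left(Z,b \right)} = 2 Z 2 b = 4 Z b$)
$g = \frac{5458}{9}$ ($g = -2 + \frac{\left(-34 + 4 \cdot 3 \left(6 + 3\right)\right)^{2}}{9} = -2 + \frac{\left(-34 + 4 \cdot 3 \cdot 9\right)^{2}}{9} = -2 + \frac{\left(-34 + 108\right)^{2}}{9} = -2 + \frac{74^{2}}{9} = -2 + \frac{1}{9} \cdot 5476 = -2 + \frac{5476}{9} = \frac{5458}{9} \approx 606.44$)
$\frac{g}{22251} = \frac{5458}{9 \cdot 22251} = \frac{5458}{9} \cdot \frac{1}{22251} = \frac{5458}{200259}$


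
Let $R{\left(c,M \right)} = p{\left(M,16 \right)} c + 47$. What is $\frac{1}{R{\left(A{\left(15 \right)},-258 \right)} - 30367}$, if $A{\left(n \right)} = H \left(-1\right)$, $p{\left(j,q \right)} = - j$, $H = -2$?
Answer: $- \frac{1}{29804} \approx -3.3553 \cdot 10^{-5}$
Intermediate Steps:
$A{\left(n \right)} = 2$ ($A{\left(n \right)} = \left(-2\right) \left(-1\right) = 2$)
$R{\left(c,M \right)} = 47 - M c$ ($R{\left(c,M \right)} = - M c + 47 = 47 - M c$)
$\frac{1}{R{\left(A{\left(15 \right)},-258 \right)} - 30367} = \frac{1}{\left(47 - \left(-258\right) 2\right) - 30367} = \frac{1}{\left(47 + 516\right) - 30367} = \frac{1}{563 - 30367} = \frac{1}{-29804} = - \frac{1}{29804}$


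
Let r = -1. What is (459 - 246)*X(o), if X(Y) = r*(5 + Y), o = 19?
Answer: -5112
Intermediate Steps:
X(Y) = -5 - Y (X(Y) = -(5 + Y) = -5 - Y)
(459 - 246)*X(o) = (459 - 246)*(-5 - 1*19) = 213*(-5 - 19) = 213*(-24) = -5112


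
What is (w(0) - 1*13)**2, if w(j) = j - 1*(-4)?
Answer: 81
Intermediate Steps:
w(j) = 4 + j (w(j) = j + 4 = 4 + j)
(w(0) - 1*13)**2 = ((4 + 0) - 1*13)**2 = (4 - 13)**2 = (-9)**2 = 81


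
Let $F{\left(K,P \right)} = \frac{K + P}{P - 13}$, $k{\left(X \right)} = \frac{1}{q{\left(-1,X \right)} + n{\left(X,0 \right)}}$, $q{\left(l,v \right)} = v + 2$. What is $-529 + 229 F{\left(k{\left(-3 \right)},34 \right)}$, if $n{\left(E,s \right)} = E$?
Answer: $- \frac{4507}{28} \approx -160.96$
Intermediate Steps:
$q{\left(l,v \right)} = 2 + v$
$k{\left(X \right)} = \frac{1}{2 + 2 X}$ ($k{\left(X \right)} = \frac{1}{\left(2 + X\right) + X} = \frac{1}{2 + 2 X}$)
$F{\left(K,P \right)} = \frac{K + P}{-13 + P}$
$-529 + 229 F{\left(k{\left(-3 \right)},34 \right)} = -529 + 229 \frac{\frac{1}{2 \left(1 - 3\right)} + 34}{-13 + 34} = -529 + 229 \frac{\frac{1}{2 \left(-2\right)} + 34}{21} = -529 + 229 \frac{\frac{1}{2} \left(- \frac{1}{2}\right) + 34}{21} = -529 + 229 \frac{- \frac{1}{4} + 34}{21} = -529 + 229 \cdot \frac{1}{21} \cdot \frac{135}{4} = -529 + 229 \cdot \frac{45}{28} = -529 + \frac{10305}{28} = - \frac{4507}{28}$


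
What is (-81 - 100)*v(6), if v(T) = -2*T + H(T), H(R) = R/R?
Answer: 1991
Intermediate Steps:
H(R) = 1
v(T) = 1 - 2*T (v(T) = -2*T + 1 = 1 - 2*T)
(-81 - 100)*v(6) = (-81 - 100)*(1 - 2*6) = -181*(1 - 12) = -181*(-11) = 1991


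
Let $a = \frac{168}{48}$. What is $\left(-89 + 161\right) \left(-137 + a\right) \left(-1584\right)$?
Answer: $15225408$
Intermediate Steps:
$a = \frac{7}{2}$ ($a = 168 \cdot \frac{1}{48} = \frac{7}{2} \approx 3.5$)
$\left(-89 + 161\right) \left(-137 + a\right) \left(-1584\right) = \left(-89 + 161\right) \left(-137 + \frac{7}{2}\right) \left(-1584\right) = 72 \left(- \frac{267}{2}\right) \left(-1584\right) = \left(-9612\right) \left(-1584\right) = 15225408$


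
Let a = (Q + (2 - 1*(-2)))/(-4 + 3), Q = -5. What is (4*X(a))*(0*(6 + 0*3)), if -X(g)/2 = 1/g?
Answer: 0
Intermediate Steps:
a = 1 (a = (-5 + (2 - 1*(-2)))/(-4 + 3) = (-5 + (2 + 2))/(-1) = (-5 + 4)*(-1) = -1*(-1) = 1)
X(g) = -2/g
(4*X(a))*(0*(6 + 0*3)) = (4*(-2/1))*(0*(6 + 0*3)) = (4*(-2*1))*(0*(6 + 0)) = (4*(-2))*(0*6) = -8*0 = 0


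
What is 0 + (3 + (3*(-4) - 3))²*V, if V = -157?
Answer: -22608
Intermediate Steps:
0 + (3 + (3*(-4) - 3))²*V = 0 + (3 + (3*(-4) - 3))²*(-157) = 0 + (3 + (-12 - 3))²*(-157) = 0 + (3 - 15)²*(-157) = 0 + (-12)²*(-157) = 0 + 144*(-157) = 0 - 22608 = -22608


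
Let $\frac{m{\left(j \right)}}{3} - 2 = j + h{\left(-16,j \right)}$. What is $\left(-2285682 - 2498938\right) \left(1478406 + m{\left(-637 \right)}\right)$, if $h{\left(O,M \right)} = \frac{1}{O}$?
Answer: $- \frac{28257981270015}{4} \approx -7.0645 \cdot 10^{12}$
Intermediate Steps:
$m{\left(j \right)} = \frac{93}{16} + 3 j$ ($m{\left(j \right)} = 6 + 3 \left(j + \frac{1}{-16}\right) = 6 + 3 \left(j - \frac{1}{16}\right) = 6 + 3 \left(- \frac{1}{16} + j\right) = 6 + \left(- \frac{3}{16} + 3 j\right) = \frac{93}{16} + 3 j$)
$\left(-2285682 - 2498938\right) \left(1478406 + m{\left(-637 \right)}\right) = \left(-2285682 - 2498938\right) \left(1478406 + \left(\frac{93}{16} + 3 \left(-637\right)\right)\right) = - 4784620 \left(1478406 + \left(\frac{93}{16} - 1911\right)\right) = - 4784620 \left(1478406 - \frac{30483}{16}\right) = \left(-4784620\right) \frac{23624013}{16} = - \frac{28257981270015}{4}$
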